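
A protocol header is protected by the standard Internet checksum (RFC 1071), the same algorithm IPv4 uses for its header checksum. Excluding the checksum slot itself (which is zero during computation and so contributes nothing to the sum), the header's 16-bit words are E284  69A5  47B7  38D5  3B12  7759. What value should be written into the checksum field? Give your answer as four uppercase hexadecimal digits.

One's-complement addition (fold any carry out of bit 15 back into bit 0):
  0xE284 + 0x69A5 = 0x14C29 → wrap carry → 0x4C2A
  0x4C2A + 0x47B7 = 0x093E1
  0x93E1 + 0x38D5 = 0x0CCB6
  0xCCB6 + 0x3B12 = 0x107C8 → wrap carry → 0x07C9
  0x07C9 + 0x7759 = 0x07F22
One's-complement sum = 0x7F22.
Checksum = ~0x7F22 & 0xFFFF = 0x80DD.

80DD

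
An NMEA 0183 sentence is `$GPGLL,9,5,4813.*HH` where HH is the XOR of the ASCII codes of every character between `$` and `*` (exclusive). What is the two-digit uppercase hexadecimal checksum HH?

XOR the ASCII codes of the payload characters:
  'G' = 0x47 → acc = 0x47
  'P' = 0x50 → acc = 0x17
  'G' = 0x47 → acc = 0x50
  'L' = 0x4C → acc = 0x1C
  'L' = 0x4C → acc = 0x50
  ',' = 0x2C → acc = 0x7C
  '9' = 0x39 → acc = 0x45
  ',' = 0x2C → acc = 0x69
  '5' = 0x35 → acc = 0x5C
  ',' = 0x2C → acc = 0x70
  '4' = 0x34 → acc = 0x44
  '8' = 0x38 → acc = 0x7C
  '1' = 0x31 → acc = 0x4D
  '3' = 0x33 → acc = 0x7E
  '.' = 0x2E → acc = 0x50
Checksum = 0x50.

50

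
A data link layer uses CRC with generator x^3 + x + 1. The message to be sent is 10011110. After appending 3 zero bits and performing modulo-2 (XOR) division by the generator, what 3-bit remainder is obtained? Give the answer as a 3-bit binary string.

110

Append 3 zeros: 10011110000. Divide by 1011 (XOR where the leading bit is 1):
  pos 0: 1001 XOR 1011 = 0010
  pos 2: 1011 XOR 1011 = 0000
  pos 6: 1000 XOR 1011 = 0011
Remainder (last 3 bits) = 110. This is the CRC / FCS.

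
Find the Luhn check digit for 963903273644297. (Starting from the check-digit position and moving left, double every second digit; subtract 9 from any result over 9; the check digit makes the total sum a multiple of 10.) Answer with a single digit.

4

Partial digits right→left: 7 9 2 4 4 6 3 7 2 3 0 9 3 6 9
Double every second digit counting from the check-digit position (so the 1st, 3rd, 5th, ... of the partial from the right).
  doubled (with −9 where >9): 5 4 8 6 4 0 6 9 → sum 42
  kept as-is: 9 4 6 7 3 9 6 → sum 44
Total = 42 + 44 = 86.
Check digit = (10 − (86 mod 10)) mod 10 = 4.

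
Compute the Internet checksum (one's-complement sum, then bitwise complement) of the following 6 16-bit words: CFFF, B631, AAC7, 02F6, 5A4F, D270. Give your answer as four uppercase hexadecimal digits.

9F50

One's-complement addition (fold any carry out of bit 15 back into bit 0):
  0xCFFF + 0xB631 = 0x18630 → wrap carry → 0x8631
  0x8631 + 0xAAC7 = 0x130F8 → wrap carry → 0x30F9
  0x30F9 + 0x02F6 = 0x033EF
  0x33EF + 0x5A4F = 0x08E3E
  0x8E3E + 0xD270 = 0x160AE → wrap carry → 0x60AF
One's-complement sum = 0x60AF.
Checksum = ~0x60AF & 0xFFFF = 0x9F50.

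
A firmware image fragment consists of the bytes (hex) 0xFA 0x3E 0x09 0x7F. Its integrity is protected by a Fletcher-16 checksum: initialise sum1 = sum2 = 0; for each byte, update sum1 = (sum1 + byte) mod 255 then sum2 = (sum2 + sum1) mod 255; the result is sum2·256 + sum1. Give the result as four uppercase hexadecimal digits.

38C1

Running sums (mod 255):
  after byte 0 (0xFA): sum1=250, sum2=250
  after byte 1 (0x3E): sum1=57, sum2=52
  after byte 2 (0x09): sum1=66, sum2=118
  after byte 3 (0x7F): sum1=193, sum2=56
Checksum = sum2·256 + sum1 = 56·256 + 193 = 14529 = 0x38C1.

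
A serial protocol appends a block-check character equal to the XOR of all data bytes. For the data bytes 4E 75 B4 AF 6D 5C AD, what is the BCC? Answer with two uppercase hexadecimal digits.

XOR the bytes together:
  start with 0x4E
  0x4E ⊕ 0x75 = 0x3B
  0x3B ⊕ 0xB4 = 0x8F
  0x8F ⊕ 0xAF = 0x20
  0x20 ⊕ 0x6D = 0x4D
  0x4D ⊕ 0x5C = 0x11
  0x11 ⊕ 0xAD = 0xBC

BC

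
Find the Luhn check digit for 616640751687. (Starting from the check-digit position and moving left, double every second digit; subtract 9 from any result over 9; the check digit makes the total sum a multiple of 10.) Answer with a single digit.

4

Partial digits right→left: 7 8 6 1 5 7 0 4 6 6 1 6
Double every second digit counting from the check-digit position (so the 1st, 3rd, 5th, ... of the partial from the right).
  doubled (with −9 where >9): 5 3 1 0 3 2 → sum 14
  kept as-is: 8 1 7 4 6 6 → sum 32
Total = 14 + 32 = 46.
Check digit = (10 − (46 mod 10)) mod 10 = 4.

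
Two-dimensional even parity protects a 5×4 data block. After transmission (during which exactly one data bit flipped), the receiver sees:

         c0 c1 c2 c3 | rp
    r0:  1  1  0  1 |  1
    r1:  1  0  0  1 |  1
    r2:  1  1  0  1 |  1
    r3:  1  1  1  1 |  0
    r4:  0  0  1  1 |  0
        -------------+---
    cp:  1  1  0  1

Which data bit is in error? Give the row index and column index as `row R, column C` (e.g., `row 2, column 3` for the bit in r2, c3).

row 1, column 0

Recompute each row's even parity and compare to rp:
  r0: data parity 1, sent rp 1 → ok
  r1: data parity 0, sent rp 1 → mismatch
  r2: data parity 1, sent rp 1 → ok
  r3: data parity 0, sent rp 0 → ok
  r4: data parity 0, sent rp 0 → ok
Recompute each column's even parity and compare to cp:
  c0: data parity 0, sent cp 1 → mismatch
  c1: data parity 1, sent cp 1 → ok
  c2: data parity 0, sent cp 0 → ok
  c3: data parity 1, sent cp 1 → ok
Exactly one row (r1) and one column (c0) fail → the flipped bit is at their intersection.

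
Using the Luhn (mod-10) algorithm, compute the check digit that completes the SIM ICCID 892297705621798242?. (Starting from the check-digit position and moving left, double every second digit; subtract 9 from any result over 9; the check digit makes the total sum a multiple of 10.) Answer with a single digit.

Partial digits right→left: 2 4 2 8 9 7 1 2 6 5 0 7 7 9 2 2 9 8
Double every second digit counting from the check-digit position (so the 1st, 3rd, 5th, ... of the partial from the right).
  doubled (with −9 where >9): 4 4 9 2 3 0 5 4 9 → sum 40
  kept as-is: 4 8 7 2 5 7 9 2 8 → sum 52
Total = 40 + 52 = 92.
Check digit = (10 − (92 mod 10)) mod 10 = 8.

8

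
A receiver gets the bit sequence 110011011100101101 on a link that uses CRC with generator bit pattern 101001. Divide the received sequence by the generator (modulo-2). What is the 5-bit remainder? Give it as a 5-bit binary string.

01111

Modulo-2 division of 110011011100101101 by 101001:
  pos 0: 110011 XOR 101001 = 011010
  pos 1: 110100 XOR 101001 = 011101
  pos 2: 111011 XOR 101001 = 010010
  pos 3: 100101 XOR 101001 = 001100
  pos 5: 110010 XOR 101001 = 011011
  pos 6: 110110 XOR 101001 = 011111
  pos 7: 111111 XOR 101001 = 010110
  pos 8: 101100 XOR 101001 = 000101
  pos 11: 101110 XOR 101001 = 000111
Remainder = 01111 (nonzero — an error is detected).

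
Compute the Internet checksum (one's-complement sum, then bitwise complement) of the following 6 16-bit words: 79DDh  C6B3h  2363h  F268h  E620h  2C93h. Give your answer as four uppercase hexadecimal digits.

One's-complement addition (fold any carry out of bit 15 back into bit 0):
  0x79DD + 0xC6B3 = 0x14090 → wrap carry → 0x4091
  0x4091 + 0x2363 = 0x063F4
  0x63F4 + 0xF268 = 0x1565C → wrap carry → 0x565D
  0x565D + 0xE620 = 0x13C7D → wrap carry → 0x3C7E
  0x3C7E + 0x2C93 = 0x06911
One's-complement sum = 0x6911.
Checksum = ~0x6911 & 0xFFFF = 0x96EE.

96EE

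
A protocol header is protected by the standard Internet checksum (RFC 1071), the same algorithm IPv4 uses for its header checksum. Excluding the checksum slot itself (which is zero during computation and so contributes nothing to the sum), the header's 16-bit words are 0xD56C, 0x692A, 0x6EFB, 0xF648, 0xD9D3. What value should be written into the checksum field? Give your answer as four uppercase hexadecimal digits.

One's-complement addition (fold any carry out of bit 15 back into bit 0):
  0xD56C + 0x692A = 0x13E96 → wrap carry → 0x3E97
  0x3E97 + 0x6EFB = 0x0AD92
  0xAD92 + 0xF648 = 0x1A3DA → wrap carry → 0xA3DB
  0xA3DB + 0xD9D3 = 0x17DAE → wrap carry → 0x7DAF
One's-complement sum = 0x7DAF.
Checksum = ~0x7DAF & 0xFFFF = 0x8250.

8250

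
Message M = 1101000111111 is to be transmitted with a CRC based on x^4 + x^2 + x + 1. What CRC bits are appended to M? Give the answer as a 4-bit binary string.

1000

Append 4 zeros: 11010001111110000. Divide by 10111 (XOR where the leading bit is 1):
  pos 0: 11010 XOR 10111 = 01101
  pos 1: 11010 XOR 10111 = 01101
  pos 2: 11010 XOR 10111 = 01101
  pos 3: 11011 XOR 10111 = 01100
  pos 4: 11001 XOR 10111 = 01110
  pos 5: 11101 XOR 10111 = 01010
  pos 6: 10101 XOR 10111 = 00010
  pos 9: 10110 XOR 10111 = 00001
Remainder (last 4 bits) = 1000. This is the CRC / FCS.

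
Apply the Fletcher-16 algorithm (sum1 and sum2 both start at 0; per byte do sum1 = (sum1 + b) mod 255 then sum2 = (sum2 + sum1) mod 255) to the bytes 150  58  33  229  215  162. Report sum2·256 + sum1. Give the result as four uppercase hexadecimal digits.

3352

Running sums (mod 255):
  after byte 0 (150): sum1=150, sum2=150
  after byte 1 (58): sum1=208, sum2=103
  after byte 2 (33): sum1=241, sum2=89
  after byte 3 (229): sum1=215, sum2=49
  after byte 4 (215): sum1=175, sum2=224
  after byte 5 (162): sum1=82, sum2=51
Checksum = sum2·256 + sum1 = 51·256 + 82 = 13138 = 0x3352.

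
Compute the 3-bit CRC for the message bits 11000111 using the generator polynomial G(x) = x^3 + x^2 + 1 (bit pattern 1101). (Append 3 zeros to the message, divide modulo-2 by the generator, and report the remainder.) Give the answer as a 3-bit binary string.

000

Append 3 zeros: 11000111000. Divide by 1101 (XOR where the leading bit is 1):
  pos 0: 1100 XOR 1101 = 0001
  pos 3: 1011 XOR 1101 = 0110
  pos 4: 1101 XOR 1101 = 0000
Remainder (last 3 bits) = 000. This is the CRC / FCS.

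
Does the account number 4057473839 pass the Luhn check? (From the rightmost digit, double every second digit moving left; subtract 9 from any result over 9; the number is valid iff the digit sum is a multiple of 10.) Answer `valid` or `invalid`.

valid

From the right, keep odd positions and double even positions (subtract 9 from any doubled value over 9):
  doubled (positions 2,4,...): 6 6 8 1 8 → sum 29
  kept (positions 1,3,...): 9 8 7 7 0 → sum 31
Total = 60.
60 mod 10 = 0, so the number is valid.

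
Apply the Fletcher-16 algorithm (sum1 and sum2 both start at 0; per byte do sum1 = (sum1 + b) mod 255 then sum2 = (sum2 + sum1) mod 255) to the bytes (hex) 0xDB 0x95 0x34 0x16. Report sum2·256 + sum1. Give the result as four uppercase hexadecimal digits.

Running sums (mod 255):
  after byte 0 (0xDB): sum1=219, sum2=219
  after byte 1 (0x95): sum1=113, sum2=77
  after byte 2 (0x34): sum1=165, sum2=242
  after byte 3 (0x16): sum1=187, sum2=174
Checksum = sum2·256 + sum1 = 174·256 + 187 = 44731 = 0xAEBB.

AEBB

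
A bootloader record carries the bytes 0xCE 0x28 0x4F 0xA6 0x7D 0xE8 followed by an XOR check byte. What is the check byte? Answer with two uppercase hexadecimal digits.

XOR the bytes together:
  start with 0xCE
  0xCE ⊕ 0x28 = 0xE6
  0xE6 ⊕ 0x4F = 0xA9
  0xA9 ⊕ 0xA6 = 0x0F
  0x0F ⊕ 0x7D = 0x72
  0x72 ⊕ 0xE8 = 0x9A

9A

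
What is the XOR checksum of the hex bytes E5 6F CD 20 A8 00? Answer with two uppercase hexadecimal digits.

CF

XOR the bytes together:
  start with 0xE5
  0xE5 ⊕ 0x6F = 0x8A
  0x8A ⊕ 0xCD = 0x47
  0x47 ⊕ 0x20 = 0x67
  0x67 ⊕ 0xA8 = 0xCF
  0xCF ⊕ 0x00 = 0xCF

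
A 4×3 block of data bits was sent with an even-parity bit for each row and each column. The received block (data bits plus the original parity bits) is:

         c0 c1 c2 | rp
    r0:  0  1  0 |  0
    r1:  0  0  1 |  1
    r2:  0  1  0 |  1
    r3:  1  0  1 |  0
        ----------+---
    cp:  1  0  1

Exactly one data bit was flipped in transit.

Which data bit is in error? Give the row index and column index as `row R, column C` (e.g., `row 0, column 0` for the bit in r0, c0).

Recompute each row's even parity and compare to rp:
  r0: data parity 1, sent rp 0 → mismatch
  r1: data parity 1, sent rp 1 → ok
  r2: data parity 1, sent rp 1 → ok
  r3: data parity 0, sent rp 0 → ok
Recompute each column's even parity and compare to cp:
  c0: data parity 1, sent cp 1 → ok
  c1: data parity 0, sent cp 0 → ok
  c2: data parity 0, sent cp 1 → mismatch
Exactly one row (r0) and one column (c2) fail → the flipped bit is at their intersection.

row 0, column 2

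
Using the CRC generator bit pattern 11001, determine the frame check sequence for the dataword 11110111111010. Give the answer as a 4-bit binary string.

1000

Append 4 zeros: 111101111110100000. Divide by 11001 (XOR where the leading bit is 1):
  pos 0: 11110 XOR 11001 = 00111
  pos 2: 11111 XOR 11001 = 00110
  pos 4: 11011 XOR 11001 = 00010
  pos 7: 10110 XOR 11001 = 01111
  pos 8: 11111 XOR 11001 = 00110
  pos 10: 11000 XOR 11001 = 00001
Remainder (last 4 bits) = 1000. This is the CRC / FCS.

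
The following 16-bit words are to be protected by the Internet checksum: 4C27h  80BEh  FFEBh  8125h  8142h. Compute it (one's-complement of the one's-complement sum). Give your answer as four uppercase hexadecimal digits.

30C6

One's-complement addition (fold any carry out of bit 15 back into bit 0):
  0x4C27 + 0x80BE = 0x0CCE5
  0xCCE5 + 0xFFEB = 0x1CCD0 → wrap carry → 0xCCD1
  0xCCD1 + 0x8125 = 0x14DF6 → wrap carry → 0x4DF7
  0x4DF7 + 0x8142 = 0x0CF39
One's-complement sum = 0xCF39.
Checksum = ~0xCF39 & 0xFFFF = 0x30C6.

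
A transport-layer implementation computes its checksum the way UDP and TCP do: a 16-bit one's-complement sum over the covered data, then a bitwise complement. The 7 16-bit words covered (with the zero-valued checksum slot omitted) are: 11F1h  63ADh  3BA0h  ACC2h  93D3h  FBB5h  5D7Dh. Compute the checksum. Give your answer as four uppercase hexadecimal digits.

One's-complement addition (fold any carry out of bit 15 back into bit 0):
  0x11F1 + 0x63AD = 0x0759E
  0x759E + 0x3BA0 = 0x0B13E
  0xB13E + 0xACC2 = 0x15E00 → wrap carry → 0x5E01
  0x5E01 + 0x93D3 = 0x0F1D4
  0xF1D4 + 0xFBB5 = 0x1ED89 → wrap carry → 0xED8A
  0xED8A + 0x5D7D = 0x14B07 → wrap carry → 0x4B08
One's-complement sum = 0x4B08.
Checksum = ~0x4B08 & 0xFFFF = 0xB4F7.

B4F7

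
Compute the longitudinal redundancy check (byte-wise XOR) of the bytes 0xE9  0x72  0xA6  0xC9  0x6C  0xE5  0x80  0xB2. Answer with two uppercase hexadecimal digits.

XOR the bytes together:
  start with 0xE9
  0xE9 ⊕ 0x72 = 0x9B
  0x9B ⊕ 0xA6 = 0x3D
  0x3D ⊕ 0xC9 = 0xF4
  0xF4 ⊕ 0x6C = 0x98
  0x98 ⊕ 0xE5 = 0x7D
  0x7D ⊕ 0x80 = 0xFD
  0xFD ⊕ 0xB2 = 0x4F

4F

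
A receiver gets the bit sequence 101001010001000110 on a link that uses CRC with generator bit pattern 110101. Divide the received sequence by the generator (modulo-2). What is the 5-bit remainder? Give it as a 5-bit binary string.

Modulo-2 division of 101001010001000110 by 110101:
  pos 0: 101001 XOR 110101 = 011100
  pos 1: 111000 XOR 110101 = 001101
  pos 3: 110110 XOR 110101 = 000011
  pos 7: 110010 XOR 110101 = 000111
  pos 10: 111001 XOR 110101 = 001100
  pos 12: 110010 XOR 110101 = 000111
Remainder = 00111 (nonzero — an error is detected).

00111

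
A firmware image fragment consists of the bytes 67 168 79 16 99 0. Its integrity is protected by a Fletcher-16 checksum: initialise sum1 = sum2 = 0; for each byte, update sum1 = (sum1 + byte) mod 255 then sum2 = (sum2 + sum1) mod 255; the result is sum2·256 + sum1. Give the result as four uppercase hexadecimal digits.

13AE

Running sums (mod 255):
  after byte 0 (67): sum1=67, sum2=67
  after byte 1 (168): sum1=235, sum2=47
  after byte 2 (79): sum1=59, sum2=106
  after byte 3 (16): sum1=75, sum2=181
  after byte 4 (99): sum1=174, sum2=100
  after byte 5 (0): sum1=174, sum2=19
Checksum = sum2·256 + sum1 = 19·256 + 174 = 5038 = 0x13AE.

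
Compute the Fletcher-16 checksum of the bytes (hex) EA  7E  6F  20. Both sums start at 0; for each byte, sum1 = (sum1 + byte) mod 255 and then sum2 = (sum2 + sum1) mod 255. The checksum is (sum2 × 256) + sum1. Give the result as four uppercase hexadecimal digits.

26F8

Running sums (mod 255):
  after byte 0 (EA): sum1=234, sum2=234
  after byte 1 (7E): sum1=105, sum2=84
  after byte 2 (6F): sum1=216, sum2=45
  after byte 3 (20): sum1=248, sum2=38
Checksum = sum2·256 + sum1 = 38·256 + 248 = 9976 = 0x26F8.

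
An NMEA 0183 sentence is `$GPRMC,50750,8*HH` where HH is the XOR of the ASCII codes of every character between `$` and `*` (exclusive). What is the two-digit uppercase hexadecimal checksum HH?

44

XOR the ASCII codes of the payload characters:
  'G' = 0x47 → acc = 0x47
  'P' = 0x50 → acc = 0x17
  'R' = 0x52 → acc = 0x45
  'M' = 0x4D → acc = 0x08
  'C' = 0x43 → acc = 0x4B
  ',' = 0x2C → acc = 0x67
  '5' = 0x35 → acc = 0x52
  '0' = 0x30 → acc = 0x62
  '7' = 0x37 → acc = 0x55
  '5' = 0x35 → acc = 0x60
  '0' = 0x30 → acc = 0x50
  ',' = 0x2C → acc = 0x7C
  '8' = 0x38 → acc = 0x44
Checksum = 0x44.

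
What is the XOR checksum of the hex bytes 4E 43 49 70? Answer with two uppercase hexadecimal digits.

34

XOR the bytes together:
  start with 0x4E
  0x4E ⊕ 0x43 = 0x0D
  0x0D ⊕ 0x49 = 0x44
  0x44 ⊕ 0x70 = 0x34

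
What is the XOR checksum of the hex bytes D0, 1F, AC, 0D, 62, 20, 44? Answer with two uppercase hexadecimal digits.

68

XOR the bytes together:
  start with 0xD0
  0xD0 ⊕ 0x1F = 0xCF
  0xCF ⊕ 0xAC = 0x63
  0x63 ⊕ 0x0D = 0x6E
  0x6E ⊕ 0x62 = 0x0C
  0x0C ⊕ 0x20 = 0x2C
  0x2C ⊕ 0x44 = 0x68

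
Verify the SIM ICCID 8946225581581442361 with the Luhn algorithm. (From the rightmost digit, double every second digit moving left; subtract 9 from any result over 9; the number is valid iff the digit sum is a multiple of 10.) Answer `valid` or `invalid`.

invalid

From the right, keep odd positions and double even positions (subtract 9 from any doubled value over 9):
  doubled (positions 2,4,...): 3 4 8 7 2 1 4 3 9 → sum 41
  kept (positions 1,3,...): 1 3 4 1 5 8 5 2 4 8 → sum 41
Total = 82.
82 mod 10 = 2, so the number is invalid.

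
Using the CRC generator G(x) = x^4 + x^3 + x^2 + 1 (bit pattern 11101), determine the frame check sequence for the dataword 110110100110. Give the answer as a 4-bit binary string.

0100

Append 4 zeros: 1101101001100000. Divide by 11101 (XOR where the leading bit is 1):
  pos 0: 11011 XOR 11101 = 00110
  pos 2: 11001 XOR 11101 = 00100
  pos 4: 10000 XOR 11101 = 01101
  pos 5: 11011 XOR 11101 = 00110
  pos 7: 11010 XOR 11101 = 00111
  pos 9: 11100 XOR 11101 = 00001
Remainder (last 4 bits) = 0100. This is the CRC / FCS.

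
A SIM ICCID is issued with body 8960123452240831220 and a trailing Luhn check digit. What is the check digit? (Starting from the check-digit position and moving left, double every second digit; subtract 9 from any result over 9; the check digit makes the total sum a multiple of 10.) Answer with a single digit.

5

Partial digits right→left: 0 2 2 1 3 8 0 4 2 2 5 4 3 2 1 0 6 9 8
Double every second digit counting from the check-digit position (so the 1st, 3rd, 5th, ... of the partial from the right).
  doubled (with −9 where >9): 0 4 6 0 4 1 6 2 3 7 → sum 33
  kept as-is: 2 1 8 4 2 4 2 0 9 → sum 32
Total = 33 + 32 = 65.
Check digit = (10 − (65 mod 10)) mod 10 = 5.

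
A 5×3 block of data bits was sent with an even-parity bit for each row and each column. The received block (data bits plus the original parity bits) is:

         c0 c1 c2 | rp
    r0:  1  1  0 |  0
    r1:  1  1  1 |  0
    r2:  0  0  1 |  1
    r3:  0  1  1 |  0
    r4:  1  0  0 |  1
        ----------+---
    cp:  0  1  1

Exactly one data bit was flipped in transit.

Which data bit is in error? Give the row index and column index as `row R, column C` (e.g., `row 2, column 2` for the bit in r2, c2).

Recompute each row's even parity and compare to rp:
  r0: data parity 0, sent rp 0 → ok
  r1: data parity 1, sent rp 0 → mismatch
  r2: data parity 1, sent rp 1 → ok
  r3: data parity 0, sent rp 0 → ok
  r4: data parity 1, sent rp 1 → ok
Recompute each column's even parity and compare to cp:
  c0: data parity 1, sent cp 0 → mismatch
  c1: data parity 1, sent cp 1 → ok
  c2: data parity 1, sent cp 1 → ok
Exactly one row (r1) and one column (c0) fail → the flipped bit is at their intersection.

row 1, column 0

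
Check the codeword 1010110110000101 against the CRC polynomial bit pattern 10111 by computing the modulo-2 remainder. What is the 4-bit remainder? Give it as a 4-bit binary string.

0000

Modulo-2 division of 1010110110000101 by 10111:
  pos 0: 10101 XOR 10111 = 00010
  pos 3: 10101 XOR 10111 = 00010
  pos 6: 10100 XOR 10111 = 00011
  pos 9: 11001 XOR 10111 = 01110
  pos 10: 11100 XOR 10111 = 01011
  pos 11: 10111 XOR 10111 = 00000
Remainder = 0000 (zero — the frame passes the CRC check).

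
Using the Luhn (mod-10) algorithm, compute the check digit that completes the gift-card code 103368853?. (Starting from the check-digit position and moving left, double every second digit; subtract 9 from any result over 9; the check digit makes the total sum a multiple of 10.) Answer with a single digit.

Partial digits right→left: 3 5 8 8 6 3 3 0 1
Double every second digit counting from the check-digit position (so the 1st, 3rd, 5th, ... of the partial from the right).
  doubled (with −9 where >9): 6 7 3 6 2 → sum 24
  kept as-is: 5 8 3 0 → sum 16
Total = 24 + 16 = 40.
Check digit = (10 − (40 mod 10)) mod 10 = 0.

0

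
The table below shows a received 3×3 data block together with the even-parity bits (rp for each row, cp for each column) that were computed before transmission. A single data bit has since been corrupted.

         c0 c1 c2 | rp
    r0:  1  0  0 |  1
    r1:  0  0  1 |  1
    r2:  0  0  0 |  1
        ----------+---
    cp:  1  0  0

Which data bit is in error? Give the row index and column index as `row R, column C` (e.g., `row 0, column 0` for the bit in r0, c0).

Recompute each row's even parity and compare to rp:
  r0: data parity 1, sent rp 1 → ok
  r1: data parity 1, sent rp 1 → ok
  r2: data parity 0, sent rp 1 → mismatch
Recompute each column's even parity and compare to cp:
  c0: data parity 1, sent cp 1 → ok
  c1: data parity 0, sent cp 0 → ok
  c2: data parity 1, sent cp 0 → mismatch
Exactly one row (r2) and one column (c2) fail → the flipped bit is at their intersection.

row 2, column 2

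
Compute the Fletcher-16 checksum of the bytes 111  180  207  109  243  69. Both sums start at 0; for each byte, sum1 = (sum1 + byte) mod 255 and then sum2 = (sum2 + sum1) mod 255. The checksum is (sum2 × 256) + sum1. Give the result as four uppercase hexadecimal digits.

D89A

Running sums (mod 255):
  after byte 0 (111): sum1=111, sum2=111
  after byte 1 (180): sum1=36, sum2=147
  after byte 2 (207): sum1=243, sum2=135
  after byte 3 (109): sum1=97, sum2=232
  after byte 4 (243): sum1=85, sum2=62
  after byte 5 (69): sum1=154, sum2=216
Checksum = sum2·256 + sum1 = 216·256 + 154 = 55450 = 0xD89A.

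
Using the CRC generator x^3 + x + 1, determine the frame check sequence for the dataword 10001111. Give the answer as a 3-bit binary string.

Append 3 zeros: 10001111000. Divide by 1011 (XOR where the leading bit is 1):
  pos 0: 1000 XOR 1011 = 0011
  pos 2: 1111 XOR 1011 = 0100
  pos 3: 1001 XOR 1011 = 0010
  pos 5: 1010 XOR 1011 = 0001
Remainder (last 3 bits) = 100. This is the CRC / FCS.

100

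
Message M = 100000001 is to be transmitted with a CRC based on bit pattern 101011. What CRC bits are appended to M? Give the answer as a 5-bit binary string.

Append 5 zeros: 10000000100000. Divide by 101011 (XOR where the leading bit is 1):
  pos 0: 100000 XOR 101011 = 001011
  pos 2: 101100 XOR 101011 = 000111
  pos 5: 111100 XOR 101011 = 010111
  pos 6: 101110 XOR 101011 = 000101
Remainder (last 5 bits) = 10100. This is the CRC / FCS.

10100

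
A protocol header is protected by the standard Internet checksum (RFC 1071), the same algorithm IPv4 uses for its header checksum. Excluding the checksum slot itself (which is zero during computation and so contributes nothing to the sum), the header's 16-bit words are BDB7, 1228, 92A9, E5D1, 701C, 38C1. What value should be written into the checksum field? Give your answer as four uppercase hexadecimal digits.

One's-complement addition (fold any carry out of bit 15 back into bit 0):
  0xBDB7 + 0x1228 = 0x0CFDF
  0xCFDF + 0x92A9 = 0x16288 → wrap carry → 0x6289
  0x6289 + 0xE5D1 = 0x1485A → wrap carry → 0x485B
  0x485B + 0x701C = 0x0B877
  0xB877 + 0x38C1 = 0x0F138
One's-complement sum = 0xF138.
Checksum = ~0xF138 & 0xFFFF = 0x0EC7.

0EC7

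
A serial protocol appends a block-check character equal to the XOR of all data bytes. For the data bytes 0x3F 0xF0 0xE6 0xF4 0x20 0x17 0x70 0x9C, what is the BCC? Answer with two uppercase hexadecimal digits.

XOR the bytes together:
  start with 0x3F
  0x3F ⊕ 0xF0 = 0xCF
  0xCF ⊕ 0xE6 = 0x29
  0x29 ⊕ 0xF4 = 0xDD
  0xDD ⊕ 0x20 = 0xFD
  0xFD ⊕ 0x17 = 0xEA
  0xEA ⊕ 0x70 = 0x9A
  0x9A ⊕ 0x9C = 0x06

06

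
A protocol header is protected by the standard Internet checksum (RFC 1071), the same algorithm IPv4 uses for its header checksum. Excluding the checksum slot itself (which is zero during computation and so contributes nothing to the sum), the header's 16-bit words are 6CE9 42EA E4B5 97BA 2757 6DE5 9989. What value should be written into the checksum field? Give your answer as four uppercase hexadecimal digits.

One's-complement addition (fold any carry out of bit 15 back into bit 0):
  0x6CE9 + 0x42EA = 0x0AFD3
  0xAFD3 + 0xE4B5 = 0x19488 → wrap carry → 0x9489
  0x9489 + 0x97BA = 0x12C43 → wrap carry → 0x2C44
  0x2C44 + 0x2757 = 0x0539B
  0x539B + 0x6DE5 = 0x0C180
  0xC180 + 0x9989 = 0x15B09 → wrap carry → 0x5B0A
One's-complement sum = 0x5B0A.
Checksum = ~0x5B0A & 0xFFFF = 0xA4F5.

A4F5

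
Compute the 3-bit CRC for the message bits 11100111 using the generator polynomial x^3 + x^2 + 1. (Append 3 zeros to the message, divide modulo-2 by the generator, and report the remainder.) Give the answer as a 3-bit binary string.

Append 3 zeros: 11100111000. Divide by 1101 (XOR where the leading bit is 1):
  pos 0: 1110 XOR 1101 = 0011
  pos 2: 1101 XOR 1101 = 0000
  pos 6: 1100 XOR 1101 = 0001
Remainder (last 3 bits) = 010. This is the CRC / FCS.

010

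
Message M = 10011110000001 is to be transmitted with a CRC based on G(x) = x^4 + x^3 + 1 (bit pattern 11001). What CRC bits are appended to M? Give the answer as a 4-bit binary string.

Append 4 zeros: 100111100000010000. Divide by 11001 (XOR where the leading bit is 1):
  pos 0: 10011 XOR 11001 = 01010
  pos 1: 10101 XOR 11001 = 01100
  pos 2: 11001 XOR 11001 = 00000
  pos 13: 10000 XOR 11001 = 01001
Remainder (last 4 bits) = 1001. This is the CRC / FCS.

1001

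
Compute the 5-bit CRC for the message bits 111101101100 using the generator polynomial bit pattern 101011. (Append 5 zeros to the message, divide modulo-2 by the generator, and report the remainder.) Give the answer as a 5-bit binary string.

Append 5 zeros: 11110110110000000. Divide by 101011 (XOR where the leading bit is 1):
  pos 0: 111101 XOR 101011 = 010110
  pos 1: 101101 XOR 101011 = 000110
  pos 4: 110011 XOR 101011 = 011000
  pos 5: 110000 XOR 101011 = 011011
  pos 6: 110110 XOR 101011 = 011101
  pos 7: 111010 XOR 101011 = 010001
  pos 8: 100010 XOR 101011 = 001001
  pos 10: 100100 XOR 101011 = 001111
Remainder (last 5 bits) = 11110. This is the CRC / FCS.

11110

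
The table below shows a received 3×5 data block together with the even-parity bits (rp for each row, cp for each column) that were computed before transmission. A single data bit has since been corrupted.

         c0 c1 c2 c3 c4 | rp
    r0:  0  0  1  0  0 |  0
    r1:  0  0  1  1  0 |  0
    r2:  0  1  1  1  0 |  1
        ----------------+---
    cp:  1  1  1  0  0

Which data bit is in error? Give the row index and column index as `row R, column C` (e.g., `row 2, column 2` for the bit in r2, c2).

row 0, column 0

Recompute each row's even parity and compare to rp:
  r0: data parity 1, sent rp 0 → mismatch
  r1: data parity 0, sent rp 0 → ok
  r2: data parity 1, sent rp 1 → ok
Recompute each column's even parity and compare to cp:
  c0: data parity 0, sent cp 1 → mismatch
  c1: data parity 1, sent cp 1 → ok
  c2: data parity 1, sent cp 1 → ok
  c3: data parity 0, sent cp 0 → ok
  c4: data parity 0, sent cp 0 → ok
Exactly one row (r0) and one column (c0) fail → the flipped bit is at their intersection.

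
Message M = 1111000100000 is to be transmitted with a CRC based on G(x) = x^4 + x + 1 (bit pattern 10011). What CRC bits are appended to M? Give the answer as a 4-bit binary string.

1101

Append 4 zeros: 11110001000000000. Divide by 10011 (XOR where the leading bit is 1):
  pos 0: 11110 XOR 10011 = 01101
  pos 1: 11010 XOR 10011 = 01001
  pos 2: 10010 XOR 10011 = 00001
  pos 6: 11000 XOR 10011 = 01011
  pos 7: 10110 XOR 10011 = 00101
  pos 9: 10100 XOR 10011 = 00111
  pos 11: 11100 XOR 10011 = 01111
  pos 12: 11110 XOR 10011 = 01101
Remainder (last 4 bits) = 1101. This is the CRC / FCS.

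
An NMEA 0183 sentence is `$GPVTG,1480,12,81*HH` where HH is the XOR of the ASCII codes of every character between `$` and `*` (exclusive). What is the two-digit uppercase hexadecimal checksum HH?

XOR the ASCII codes of the payload characters:
  'G' = 0x47 → acc = 0x47
  'P' = 0x50 → acc = 0x17
  'V' = 0x56 → acc = 0x41
  'T' = 0x54 → acc = 0x15
  'G' = 0x47 → acc = 0x52
  ',' = 0x2C → acc = 0x7E
  '1' = 0x31 → acc = 0x4F
  '4' = 0x34 → acc = 0x7B
  '8' = 0x38 → acc = 0x43
  '0' = 0x30 → acc = 0x73
  ',' = 0x2C → acc = 0x5F
  '1' = 0x31 → acc = 0x6E
  '2' = 0x32 → acc = 0x5C
  ',' = 0x2C → acc = 0x70
  '8' = 0x38 → acc = 0x48
  '1' = 0x31 → acc = 0x79
Checksum = 0x79.

79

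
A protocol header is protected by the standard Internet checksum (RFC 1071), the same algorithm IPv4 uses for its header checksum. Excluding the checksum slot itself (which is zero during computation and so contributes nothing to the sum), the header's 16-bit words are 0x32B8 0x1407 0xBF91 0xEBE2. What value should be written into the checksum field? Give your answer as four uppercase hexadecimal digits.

0DCC

One's-complement addition (fold any carry out of bit 15 back into bit 0):
  0x32B8 + 0x1407 = 0x046BF
  0x46BF + 0xBF91 = 0x10650 → wrap carry → 0x0651
  0x0651 + 0xEBE2 = 0x0F233
One's-complement sum = 0xF233.
Checksum = ~0xF233 & 0xFFFF = 0x0DCC.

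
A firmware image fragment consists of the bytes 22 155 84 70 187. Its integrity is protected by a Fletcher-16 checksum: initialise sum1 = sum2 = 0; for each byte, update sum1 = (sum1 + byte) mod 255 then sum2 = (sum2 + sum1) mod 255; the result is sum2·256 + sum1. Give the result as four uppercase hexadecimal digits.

2208

Running sums (mod 255):
  after byte 0 (22): sum1=22, sum2=22
  after byte 1 (155): sum1=177, sum2=199
  after byte 2 (84): sum1=6, sum2=205
  after byte 3 (70): sum1=76, sum2=26
  after byte 4 (187): sum1=8, sum2=34
Checksum = sum2·256 + sum1 = 34·256 + 8 = 8712 = 0x2208.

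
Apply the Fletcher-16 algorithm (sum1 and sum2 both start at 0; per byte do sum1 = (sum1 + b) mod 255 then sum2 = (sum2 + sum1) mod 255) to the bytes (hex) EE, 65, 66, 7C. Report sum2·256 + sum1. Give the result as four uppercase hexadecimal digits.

Running sums (mod 255):
  after byte 0 (EE): sum1=238, sum2=238
  after byte 1 (65): sum1=84, sum2=67
  after byte 2 (66): sum1=186, sum2=253
  after byte 3 (7C): sum1=55, sum2=53
Checksum = sum2·256 + sum1 = 53·256 + 55 = 13623 = 0x3537.

3537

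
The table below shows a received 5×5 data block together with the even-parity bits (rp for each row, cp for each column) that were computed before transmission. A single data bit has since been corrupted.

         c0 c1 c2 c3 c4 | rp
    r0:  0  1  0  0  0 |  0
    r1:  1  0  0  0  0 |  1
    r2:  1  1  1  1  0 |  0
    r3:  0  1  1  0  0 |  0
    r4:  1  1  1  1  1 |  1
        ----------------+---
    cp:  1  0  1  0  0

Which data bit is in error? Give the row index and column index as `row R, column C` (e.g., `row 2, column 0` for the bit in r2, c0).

row 0, column 4

Recompute each row's even parity and compare to rp:
  r0: data parity 1, sent rp 0 → mismatch
  r1: data parity 1, sent rp 1 → ok
  r2: data parity 0, sent rp 0 → ok
  r3: data parity 0, sent rp 0 → ok
  r4: data parity 1, sent rp 1 → ok
Recompute each column's even parity and compare to cp:
  c0: data parity 1, sent cp 1 → ok
  c1: data parity 0, sent cp 0 → ok
  c2: data parity 1, sent cp 1 → ok
  c3: data parity 0, sent cp 0 → ok
  c4: data parity 1, sent cp 0 → mismatch
Exactly one row (r0) and one column (c4) fail → the flipped bit is at their intersection.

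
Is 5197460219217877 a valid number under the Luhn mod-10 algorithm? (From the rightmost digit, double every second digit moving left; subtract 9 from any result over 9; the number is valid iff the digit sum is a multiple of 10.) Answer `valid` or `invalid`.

From the right, keep odd positions and double even positions (subtract 9 from any doubled value over 9):
  doubled (positions 2,4,...): 5 5 4 2 0 8 9 1 → sum 34
  kept (positions 1,3,...): 7 8 1 9 2 6 7 1 → sum 41
Total = 75.
75 mod 10 = 5, so the number is invalid.

invalid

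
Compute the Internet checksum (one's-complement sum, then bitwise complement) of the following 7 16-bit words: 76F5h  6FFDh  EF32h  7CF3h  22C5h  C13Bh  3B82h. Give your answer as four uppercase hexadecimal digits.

8D63

One's-complement addition (fold any carry out of bit 15 back into bit 0):
  0x76F5 + 0x6FFD = 0x0E6F2
  0xE6F2 + 0xEF32 = 0x1D624 → wrap carry → 0xD625
  0xD625 + 0x7CF3 = 0x15318 → wrap carry → 0x5319
  0x5319 + 0x22C5 = 0x075DE
  0x75DE + 0xC13B = 0x13719 → wrap carry → 0x371A
  0x371A + 0x3B82 = 0x0729C
One's-complement sum = 0x729C.
Checksum = ~0x729C & 0xFFFF = 0x8D63.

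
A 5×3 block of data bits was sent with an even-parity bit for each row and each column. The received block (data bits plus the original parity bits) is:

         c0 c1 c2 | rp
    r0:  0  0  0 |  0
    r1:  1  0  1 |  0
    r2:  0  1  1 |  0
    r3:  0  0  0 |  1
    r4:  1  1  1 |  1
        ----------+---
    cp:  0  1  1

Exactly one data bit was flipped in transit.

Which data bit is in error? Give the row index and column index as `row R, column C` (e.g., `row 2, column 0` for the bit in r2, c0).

Recompute each row's even parity and compare to rp:
  r0: data parity 0, sent rp 0 → ok
  r1: data parity 0, sent rp 0 → ok
  r2: data parity 0, sent rp 0 → ok
  r3: data parity 0, sent rp 1 → mismatch
  r4: data parity 1, sent rp 1 → ok
Recompute each column's even parity and compare to cp:
  c0: data parity 0, sent cp 0 → ok
  c1: data parity 0, sent cp 1 → mismatch
  c2: data parity 1, sent cp 1 → ok
Exactly one row (r3) and one column (c1) fail → the flipped bit is at their intersection.

row 3, column 1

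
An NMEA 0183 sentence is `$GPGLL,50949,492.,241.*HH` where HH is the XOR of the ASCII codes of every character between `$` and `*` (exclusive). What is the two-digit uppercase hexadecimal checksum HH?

45

XOR the ASCII codes of the payload characters:
  'G' = 0x47 → acc = 0x47
  'P' = 0x50 → acc = 0x17
  'G' = 0x47 → acc = 0x50
  'L' = 0x4C → acc = 0x1C
  'L' = 0x4C → acc = 0x50
  ',' = 0x2C → acc = 0x7C
  '5' = 0x35 → acc = 0x49
  '0' = 0x30 → acc = 0x79
  '9' = 0x39 → acc = 0x40
  '4' = 0x34 → acc = 0x74
  '9' = 0x39 → acc = 0x4D
  ',' = 0x2C → acc = 0x61
  '4' = 0x34 → acc = 0x55
  '9' = 0x39 → acc = 0x6C
  '2' = 0x32 → acc = 0x5E
  '.' = 0x2E → acc = 0x70
  ',' = 0x2C → acc = 0x5C
  '2' = 0x32 → acc = 0x6E
  '4' = 0x34 → acc = 0x5A
  '1' = 0x31 → acc = 0x6B
  '.' = 0x2E → acc = 0x45
Checksum = 0x45.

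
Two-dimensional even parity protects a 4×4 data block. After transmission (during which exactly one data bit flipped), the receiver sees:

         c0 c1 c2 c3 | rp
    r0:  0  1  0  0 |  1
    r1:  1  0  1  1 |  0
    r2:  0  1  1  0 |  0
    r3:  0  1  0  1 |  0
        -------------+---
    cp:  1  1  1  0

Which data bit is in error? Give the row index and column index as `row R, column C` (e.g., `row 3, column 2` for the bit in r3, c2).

Recompute each row's even parity and compare to rp:
  r0: data parity 1, sent rp 1 → ok
  r1: data parity 1, sent rp 0 → mismatch
  r2: data parity 0, sent rp 0 → ok
  r3: data parity 0, sent rp 0 → ok
Recompute each column's even parity and compare to cp:
  c0: data parity 1, sent cp 1 → ok
  c1: data parity 1, sent cp 1 → ok
  c2: data parity 0, sent cp 1 → mismatch
  c3: data parity 0, sent cp 0 → ok
Exactly one row (r1) and one column (c2) fail → the flipped bit is at their intersection.

row 1, column 2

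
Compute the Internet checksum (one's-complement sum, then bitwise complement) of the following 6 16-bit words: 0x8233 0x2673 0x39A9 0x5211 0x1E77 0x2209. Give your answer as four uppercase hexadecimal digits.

One's-complement addition (fold any carry out of bit 15 back into bit 0):
  0x8233 + 0x2673 = 0x0A8A6
  0xA8A6 + 0x39A9 = 0x0E24F
  0xE24F + 0x5211 = 0x13460 → wrap carry → 0x3461
  0x3461 + 0x1E77 = 0x052D8
  0x52D8 + 0x2209 = 0x074E1
One's-complement sum = 0x74E1.
Checksum = ~0x74E1 & 0xFFFF = 0x8B1E.

8B1E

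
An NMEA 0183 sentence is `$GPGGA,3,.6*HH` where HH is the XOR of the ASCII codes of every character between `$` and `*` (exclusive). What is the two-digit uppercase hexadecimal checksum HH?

XOR the ASCII codes of the payload characters:
  'G' = 0x47 → acc = 0x47
  'P' = 0x50 → acc = 0x17
  'G' = 0x47 → acc = 0x50
  'G' = 0x47 → acc = 0x17
  'A' = 0x41 → acc = 0x56
  ',' = 0x2C → acc = 0x7A
  '3' = 0x33 → acc = 0x49
  ',' = 0x2C → acc = 0x65
  '.' = 0x2E → acc = 0x4B
  '6' = 0x36 → acc = 0x7D
Checksum = 0x7D.

7D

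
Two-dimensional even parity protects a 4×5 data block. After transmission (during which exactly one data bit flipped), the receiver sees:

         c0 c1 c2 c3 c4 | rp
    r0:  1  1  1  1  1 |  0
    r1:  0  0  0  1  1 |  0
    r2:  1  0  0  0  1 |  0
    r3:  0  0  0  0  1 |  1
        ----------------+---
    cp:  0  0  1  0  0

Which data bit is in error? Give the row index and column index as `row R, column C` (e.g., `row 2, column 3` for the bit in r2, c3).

row 0, column 1

Recompute each row's even parity and compare to rp:
  r0: data parity 1, sent rp 0 → mismatch
  r1: data parity 0, sent rp 0 → ok
  r2: data parity 0, sent rp 0 → ok
  r3: data parity 1, sent rp 1 → ok
Recompute each column's even parity and compare to cp:
  c0: data parity 0, sent cp 0 → ok
  c1: data parity 1, sent cp 0 → mismatch
  c2: data parity 1, sent cp 1 → ok
  c3: data parity 0, sent cp 0 → ok
  c4: data parity 0, sent cp 0 → ok
Exactly one row (r0) and one column (c1) fail → the flipped bit is at their intersection.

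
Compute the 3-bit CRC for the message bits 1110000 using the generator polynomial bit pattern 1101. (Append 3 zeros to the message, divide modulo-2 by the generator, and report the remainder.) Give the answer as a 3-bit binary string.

111

Append 3 zeros: 1110000000. Divide by 1101 (XOR where the leading bit is 1):
  pos 0: 1110 XOR 1101 = 0011
  pos 2: 1100 XOR 1101 = 0001
  pos 5: 1000 XOR 1101 = 0101
  pos 6: 1010 XOR 1101 = 0111
Remainder (last 3 bits) = 111. This is the CRC / FCS.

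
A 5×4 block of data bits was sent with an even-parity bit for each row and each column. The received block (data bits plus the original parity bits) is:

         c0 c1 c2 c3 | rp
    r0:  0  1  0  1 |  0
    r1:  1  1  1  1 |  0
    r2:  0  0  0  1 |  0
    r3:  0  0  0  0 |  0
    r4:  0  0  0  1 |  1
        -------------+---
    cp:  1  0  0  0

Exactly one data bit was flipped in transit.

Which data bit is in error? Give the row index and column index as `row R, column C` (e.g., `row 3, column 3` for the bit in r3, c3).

row 2, column 2

Recompute each row's even parity and compare to rp:
  r0: data parity 0, sent rp 0 → ok
  r1: data parity 0, sent rp 0 → ok
  r2: data parity 1, sent rp 0 → mismatch
  r3: data parity 0, sent rp 0 → ok
  r4: data parity 1, sent rp 1 → ok
Recompute each column's even parity and compare to cp:
  c0: data parity 1, sent cp 1 → ok
  c1: data parity 0, sent cp 0 → ok
  c2: data parity 1, sent cp 0 → mismatch
  c3: data parity 0, sent cp 0 → ok
Exactly one row (r2) and one column (c2) fail → the flipped bit is at their intersection.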